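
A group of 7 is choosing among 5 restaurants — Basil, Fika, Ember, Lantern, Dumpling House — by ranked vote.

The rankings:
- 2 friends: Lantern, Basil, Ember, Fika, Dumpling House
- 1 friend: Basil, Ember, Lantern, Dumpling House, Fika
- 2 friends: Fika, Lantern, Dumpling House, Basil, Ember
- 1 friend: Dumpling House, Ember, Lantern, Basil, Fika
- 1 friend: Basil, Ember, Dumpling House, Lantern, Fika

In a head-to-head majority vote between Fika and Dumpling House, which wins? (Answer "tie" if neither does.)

Ballots ranking Fika above Dumpling House: 2 + 2 = 4.
Ballots ranking Dumpling House above Fika: 7 − 4 = 3.
Fika wins the head-to-head 4–3.

Fika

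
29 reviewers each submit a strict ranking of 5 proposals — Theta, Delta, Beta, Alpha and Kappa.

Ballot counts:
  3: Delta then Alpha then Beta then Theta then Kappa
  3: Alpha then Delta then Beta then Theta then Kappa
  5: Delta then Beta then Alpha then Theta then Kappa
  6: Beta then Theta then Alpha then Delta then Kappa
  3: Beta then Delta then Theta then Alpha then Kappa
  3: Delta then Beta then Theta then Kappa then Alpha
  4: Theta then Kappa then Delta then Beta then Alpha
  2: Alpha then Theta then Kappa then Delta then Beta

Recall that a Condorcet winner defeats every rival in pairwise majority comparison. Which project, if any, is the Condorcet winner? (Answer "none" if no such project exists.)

Pairwise majorities:
Theta vs Delta: Delta wins 17–12.
Theta vs Beta: Beta wins 23–6.
Theta vs Alpha: Theta wins 16–13.
Theta vs Kappa: Theta, 29–0.
Delta vs Beta: Delta wins 20–9.
Delta vs Alpha: Delta wins 18–11.
Delta–Kappa: Delta 23–6.
Beta–Alpha: Beta 21–8.
Beta vs Kappa: Beta wins 23–6.
Alpha vs Kappa: Alpha, 22–7.
Only Delta has no losses; Delta is the Condorcet winner.

Delta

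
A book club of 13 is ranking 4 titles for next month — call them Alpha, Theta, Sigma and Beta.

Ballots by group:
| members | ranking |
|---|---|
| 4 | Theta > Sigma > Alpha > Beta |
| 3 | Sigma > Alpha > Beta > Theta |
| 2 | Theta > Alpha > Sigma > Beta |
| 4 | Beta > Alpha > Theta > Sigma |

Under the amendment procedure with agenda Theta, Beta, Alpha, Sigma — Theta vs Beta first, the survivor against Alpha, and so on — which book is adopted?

Sigma

Round 1: Theta vs Beta — 6–7, Beta advances.
Round 2: Beta vs Alpha — 4–9, Alpha advances.
Round 3: Alpha vs Sigma — 6–7, Sigma advances.
Sigma survives the agenda.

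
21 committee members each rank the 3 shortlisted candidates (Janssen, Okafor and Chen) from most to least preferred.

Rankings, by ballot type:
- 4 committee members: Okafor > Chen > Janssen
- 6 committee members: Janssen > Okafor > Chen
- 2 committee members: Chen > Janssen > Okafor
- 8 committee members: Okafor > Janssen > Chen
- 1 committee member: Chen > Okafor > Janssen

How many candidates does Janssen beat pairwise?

1

Janssen against each rival (21 committee members):
Janssen vs Okafor: Okafor wins 13–8.
Janssen–Chen: Janssen 14–7.
Janssen beats Chen; loses to Okafor — 1 pairwise win.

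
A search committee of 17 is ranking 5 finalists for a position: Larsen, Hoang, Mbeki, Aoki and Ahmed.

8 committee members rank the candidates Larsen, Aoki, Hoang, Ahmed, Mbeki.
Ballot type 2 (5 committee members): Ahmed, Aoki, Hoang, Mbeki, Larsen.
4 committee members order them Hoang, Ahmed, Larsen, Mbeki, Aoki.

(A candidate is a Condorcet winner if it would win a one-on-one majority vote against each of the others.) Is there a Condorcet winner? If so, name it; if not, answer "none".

none

Head-to-head results (17 committee members):
Larsen vs Hoang: 8 for Larsen, 9 for Hoang — Hoang by 9–8.
Larsen vs Mbeki: Larsen is ranked higher on 8+4 = 12 ballots, Mbeki on 5. Larsen wins 12–5.
Larsen vs Aoki: 12 to 5, Larsen.
Larsen vs Ahmed: 8 to 9, Ahmed.
Hoang vs Mbeki: 17 to 0, Hoang.
Hoang vs Aoki: Hoang is ranked higher on 4 ballots, Aoki on 13. Aoki wins 13–4.
Hoang vs Ahmed: Hoang preferred on 8+4 = 12 ballots; Hoang wins 12–5.
Mbeki vs Aoki: 4 for Mbeki, 13 for Aoki — Aoki by 13–4.
Mbeki vs Ahmed: Mbeki preferred on 0 ballots; Ahmed wins 17–0.
Aoki vs Ahmed: Aoki is ranked higher on 8 ballots, Ahmed on 9. Ahmed wins 9–8.
Every candidate loses at least once (Larsen loses to Hoang; Hoang loses to Aoki; Mbeki loses to Larsen; Aoki loses to Larsen; Ahmed loses to Hoang). The majority relation contains the cycle Larsen > Aoki > Hoang > Larsen, so there is no Condorcet winner.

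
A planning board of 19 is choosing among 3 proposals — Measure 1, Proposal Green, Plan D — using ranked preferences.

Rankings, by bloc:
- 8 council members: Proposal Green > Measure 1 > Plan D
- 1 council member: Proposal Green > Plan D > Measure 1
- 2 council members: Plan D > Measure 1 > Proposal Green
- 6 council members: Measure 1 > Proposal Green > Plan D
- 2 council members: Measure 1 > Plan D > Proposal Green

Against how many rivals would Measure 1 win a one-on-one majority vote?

Measure 1 against each rival (19 council members):
Measure 1 vs Proposal Green: Measure 1 preferred on 2+6+2 = 10 ballots; Measure 1 wins 10–9.
Measure 1 vs Plan D: Measure 1 is ranked higher on 8+6+2 = 16 ballots, Plan D on 3. Measure 1 wins 16–3.
Measure 1 beats Proposal Green, Plan D — 2 pairwise wins.

2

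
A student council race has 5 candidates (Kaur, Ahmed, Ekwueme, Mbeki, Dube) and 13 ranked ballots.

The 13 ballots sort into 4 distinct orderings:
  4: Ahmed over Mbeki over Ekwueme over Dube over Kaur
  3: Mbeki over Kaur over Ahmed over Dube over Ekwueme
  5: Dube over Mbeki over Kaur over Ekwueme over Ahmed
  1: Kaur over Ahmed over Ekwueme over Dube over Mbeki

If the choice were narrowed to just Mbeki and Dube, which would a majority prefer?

Ballots ranking Mbeki above Dube: 4 + 3 = 7.
Ballots ranking Dube above Mbeki: 13 − 7 = 6.
Mbeki wins the head-to-head 7–6.

Mbeki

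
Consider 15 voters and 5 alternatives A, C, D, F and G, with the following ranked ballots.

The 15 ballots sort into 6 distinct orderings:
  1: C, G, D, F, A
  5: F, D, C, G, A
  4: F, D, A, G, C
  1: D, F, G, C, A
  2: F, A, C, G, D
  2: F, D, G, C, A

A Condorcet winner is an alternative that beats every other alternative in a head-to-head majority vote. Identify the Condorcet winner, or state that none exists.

F

Head-to-head results (15 voters):
A–C: C 9–6.
A vs D: D, 13–2.
A vs F: F wins 15–0.
A vs G: G wins 9–6.
C–D: D 12–3.
C vs F: F, 14–1.
C vs G: C wins 8–7.
D vs F: F wins 13–2.
D vs G: D, 12–3.
F vs G: F wins 14–1.
Only F has no losses; F is the Condorcet winner.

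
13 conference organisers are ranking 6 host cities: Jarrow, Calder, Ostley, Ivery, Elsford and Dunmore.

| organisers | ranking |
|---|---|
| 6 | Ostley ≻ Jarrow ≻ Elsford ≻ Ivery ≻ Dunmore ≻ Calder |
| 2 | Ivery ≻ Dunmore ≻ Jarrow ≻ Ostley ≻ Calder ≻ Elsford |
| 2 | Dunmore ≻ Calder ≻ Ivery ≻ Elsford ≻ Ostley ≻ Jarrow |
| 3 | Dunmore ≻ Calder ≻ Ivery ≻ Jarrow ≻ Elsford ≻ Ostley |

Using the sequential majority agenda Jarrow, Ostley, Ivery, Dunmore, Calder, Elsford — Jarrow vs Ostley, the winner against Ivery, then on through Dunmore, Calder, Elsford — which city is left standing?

Ivery

Round 1: Jarrow vs Ostley — 5–8, Ostley advances.
Round 2: Ostley vs Ivery — 6–7, Ivery advances.
Round 3: Ivery vs Dunmore — 8–5, Ivery advances.
Round 4: Ivery vs Calder — 8–5, Ivery advances.
Round 5: Ivery vs Elsford — 7–6, Ivery advances.
The agenda winner is Ivery.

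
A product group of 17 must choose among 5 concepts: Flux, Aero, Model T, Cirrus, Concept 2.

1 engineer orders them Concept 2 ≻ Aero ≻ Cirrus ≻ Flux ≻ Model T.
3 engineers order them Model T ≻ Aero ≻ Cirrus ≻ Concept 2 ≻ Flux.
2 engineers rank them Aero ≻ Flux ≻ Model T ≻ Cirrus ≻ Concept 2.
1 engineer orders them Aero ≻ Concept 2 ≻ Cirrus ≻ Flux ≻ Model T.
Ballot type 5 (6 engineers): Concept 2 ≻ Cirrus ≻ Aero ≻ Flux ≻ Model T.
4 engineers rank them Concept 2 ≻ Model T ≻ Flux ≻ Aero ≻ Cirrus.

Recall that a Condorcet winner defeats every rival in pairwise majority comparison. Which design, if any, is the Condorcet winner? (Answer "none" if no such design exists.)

Pairwise majorities:
Flux vs Aero: 4 to 13, Aero.
Flux vs Model T: Flux preferred on 1+2+1+6 = 10 ballots; Flux wins 10–7.
Flux vs Cirrus: 2+4 = 6 for Flux, 11 for Cirrus — Cirrus by 11–6.
Flux vs Concept 2: Flux preferred on 2 ballots; Concept 2 wins 15–2.
Aero vs Model T: 10 to 7, Aero.
Aero vs Cirrus: Aero is ranked higher on 1+3+2+1+4 = 11 ballots, Cirrus on 6. Aero wins 11–6.
Aero vs Concept 2: 6 to 11, Concept 2.
Model T vs Cirrus: 9 to 8, Model T.
Model T vs Concept 2: 5 to 12, Concept 2.
Cirrus vs Concept 2: Cirrus preferred on 3+2 = 5 ballots; Concept 2 wins 12–5.
Concept 2 defeats every rival head-to-head and is the Condorcet winner.

Concept 2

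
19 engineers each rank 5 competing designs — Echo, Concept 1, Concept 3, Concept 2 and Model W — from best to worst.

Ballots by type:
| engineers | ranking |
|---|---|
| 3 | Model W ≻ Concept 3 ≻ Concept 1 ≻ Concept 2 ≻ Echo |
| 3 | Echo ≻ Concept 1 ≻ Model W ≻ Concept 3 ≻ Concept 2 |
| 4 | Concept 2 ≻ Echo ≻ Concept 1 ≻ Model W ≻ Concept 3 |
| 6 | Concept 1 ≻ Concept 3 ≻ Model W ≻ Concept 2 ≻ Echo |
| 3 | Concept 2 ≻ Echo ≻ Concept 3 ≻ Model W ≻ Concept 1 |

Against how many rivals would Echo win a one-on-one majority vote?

3

Echo against each rival (19 engineers):
Echo–Concept 1: Echo 10–9.
Echo vs Concept 3: Echo wins 10–9.
Echo vs Concept 2: Concept 2 wins 16–3.
Echo vs Model W: Echo preferred on 3+4+3 = 10 ballots; Echo wins 10–9.
Echo beats Concept 1, Concept 3, Model W; loses to Concept 2 — 3 pairwise wins.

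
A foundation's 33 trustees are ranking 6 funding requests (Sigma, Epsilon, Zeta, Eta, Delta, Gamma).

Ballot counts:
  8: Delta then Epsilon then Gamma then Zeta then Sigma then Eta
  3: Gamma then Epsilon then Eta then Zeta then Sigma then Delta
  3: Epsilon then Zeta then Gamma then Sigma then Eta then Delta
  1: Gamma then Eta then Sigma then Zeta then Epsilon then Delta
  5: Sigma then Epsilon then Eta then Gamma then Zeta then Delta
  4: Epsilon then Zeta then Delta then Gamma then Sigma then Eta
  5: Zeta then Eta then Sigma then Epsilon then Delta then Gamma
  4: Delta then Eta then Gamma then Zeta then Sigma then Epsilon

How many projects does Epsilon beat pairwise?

5

Epsilon against each rival (33 reviewers):
Epsilon vs Sigma: Epsilon, 18–15.
Epsilon vs Zeta: Epsilon, 23–10.
Epsilon vs Eta: Epsilon preferred on 8+3+3+5+4 = 23 ballots; Epsilon wins 23–10.
Epsilon vs Delta: 21 to 12, Epsilon.
Epsilon vs Gamma: Epsilon wins 25–8.
Epsilon beats Sigma, Zeta, Eta, Delta, Gamma — 5 pairwise wins.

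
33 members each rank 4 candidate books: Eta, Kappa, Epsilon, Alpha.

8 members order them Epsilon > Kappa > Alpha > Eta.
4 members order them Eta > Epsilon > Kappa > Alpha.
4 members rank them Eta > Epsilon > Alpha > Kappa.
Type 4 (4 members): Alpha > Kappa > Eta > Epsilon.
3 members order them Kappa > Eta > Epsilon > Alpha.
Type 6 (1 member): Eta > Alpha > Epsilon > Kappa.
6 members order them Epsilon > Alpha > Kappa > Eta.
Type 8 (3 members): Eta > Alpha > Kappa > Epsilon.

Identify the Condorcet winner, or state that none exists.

Pairwise majorities:
Eta–Kappa: Kappa 21–12.
Eta–Epsilon: Eta 19–14.
Eta–Alpha: Alpha 18–15.
Kappa–Epsilon: Epsilon 23–10.
Kappa vs Alpha: Alpha, 18–15.
Epsilon vs Alpha: Epsilon, 25–8.
No book is unbeaten: Eta loses to Kappa; Kappa loses to Epsilon; Epsilon loses to Eta; Alpha loses to Epsilon. In particular Eta > Epsilon > Kappa > Eta is a majority cycle — no Condorcet winner exists.

none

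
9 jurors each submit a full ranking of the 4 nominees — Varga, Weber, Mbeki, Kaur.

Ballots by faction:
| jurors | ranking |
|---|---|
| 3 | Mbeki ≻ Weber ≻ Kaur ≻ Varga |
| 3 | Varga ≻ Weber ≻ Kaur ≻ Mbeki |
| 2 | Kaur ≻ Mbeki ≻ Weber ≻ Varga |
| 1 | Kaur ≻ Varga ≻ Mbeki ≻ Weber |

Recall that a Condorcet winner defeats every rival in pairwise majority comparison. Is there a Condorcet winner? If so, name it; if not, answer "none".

Check each pair by majority over 9 ballots:
Varga vs Weber: Weber wins 5–4.
Varga vs Mbeki: Mbeki, 5–4.
Varga vs Kaur: Kaur, 6–3.
Weber vs Mbeki: Mbeki wins 6–3.
Weber–Kaur: Weber 6–3.
Mbeki vs Kaur: Kaur wins 6–3.
Every nominee loses at least once (Varga loses to Weber; Weber loses to Mbeki; Mbeki loses to Kaur; Kaur loses to Weber). The majority relation contains the cycle Weber > Kaur > Mbeki > Weber, so there is no Condorcet winner.

none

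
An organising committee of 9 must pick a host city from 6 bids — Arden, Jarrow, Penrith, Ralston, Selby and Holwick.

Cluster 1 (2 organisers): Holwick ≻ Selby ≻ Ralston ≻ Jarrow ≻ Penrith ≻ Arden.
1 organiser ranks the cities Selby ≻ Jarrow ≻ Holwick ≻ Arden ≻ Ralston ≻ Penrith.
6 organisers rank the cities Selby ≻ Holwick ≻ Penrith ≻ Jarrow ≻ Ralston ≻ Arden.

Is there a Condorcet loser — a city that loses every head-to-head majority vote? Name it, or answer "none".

Arden

Pairwise majorities:
Arden vs Jarrow: Arden preferred on 0 ballots; Jarrow wins 9–0.
Arden vs Penrith: Arden preferred on 1 ballot; Penrith wins 8–1.
Arden vs Ralston: Ralston wins 8–1.
Arden–Selby: Selby 9–0.
Arden vs Holwick: 0 for Arden, 9 for Holwick — Holwick by 9–0.
Jarrow vs Penrith: Penrith wins 6–3.
Jarrow–Ralston: Jarrow 7–2.
Jarrow–Selby: Selby 9–0.
Jarrow–Holwick: Holwick 8–1.
Penrith vs Ralston: Penrith wins 6–3.
Penrith vs Selby: Penrith is ranked higher on 0 ballots, Selby on 9. Selby wins 9–0.
Penrith–Holwick: Holwick 9–0.
Ralston–Selby: Selby 9–0.
Ralston vs Holwick: Holwick, 9–0.
Selby vs Holwick: 7 to 2, Selby.
Only Arden has no wins; Arden is the Condorcet loser.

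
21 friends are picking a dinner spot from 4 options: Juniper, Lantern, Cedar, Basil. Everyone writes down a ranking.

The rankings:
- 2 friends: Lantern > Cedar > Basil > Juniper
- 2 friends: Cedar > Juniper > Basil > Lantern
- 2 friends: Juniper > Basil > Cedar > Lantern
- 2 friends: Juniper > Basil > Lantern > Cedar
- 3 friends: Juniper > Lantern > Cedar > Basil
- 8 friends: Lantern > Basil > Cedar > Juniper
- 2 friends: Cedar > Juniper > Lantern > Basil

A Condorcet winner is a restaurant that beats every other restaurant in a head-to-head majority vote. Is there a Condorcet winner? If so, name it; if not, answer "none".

Check each pair by majority over 21 ballots:
Juniper vs Lantern: 11 to 10, Juniper.
Juniper vs Cedar: 7 to 14, Cedar.
Juniper vs Basil: 2+2+2+3+2 = 11 for Juniper, 10 for Basil — Juniper by 11–10.
Lantern vs Cedar: Lantern preferred on 2+2+3+8 = 15 ballots; Lantern wins 15–6.
Lantern vs Basil: Lantern preferred on 2+3+8+2 = 15 ballots; Lantern wins 15–6.
Cedar vs Basil: Cedar is ranked higher on 2+2+3+2 = 9 ballots, Basil on 12. Basil wins 12–9.
Each restaurant drops at least one matchup (Juniper loses to Cedar; Lantern loses to Juniper; Cedar loses to Lantern; Basil loses to Juniper); the cycle Juniper beats Lantern beats Cedar beats Juniper rules out a Condorcet winner.

none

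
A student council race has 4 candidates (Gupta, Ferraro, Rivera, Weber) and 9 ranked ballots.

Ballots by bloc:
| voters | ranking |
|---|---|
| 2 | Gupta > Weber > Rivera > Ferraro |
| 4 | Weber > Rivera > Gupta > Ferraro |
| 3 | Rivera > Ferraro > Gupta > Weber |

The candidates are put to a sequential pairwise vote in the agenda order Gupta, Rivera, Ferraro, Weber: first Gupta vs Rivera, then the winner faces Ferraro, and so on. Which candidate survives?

Weber

Round 1: Gupta vs Rivera — 2–7, Rivera advances.
Round 2: Rivera vs Ferraro — 9–0, Rivera advances.
Round 3: Rivera vs Weber — 3–6, Weber advances.
Weber survives the agenda.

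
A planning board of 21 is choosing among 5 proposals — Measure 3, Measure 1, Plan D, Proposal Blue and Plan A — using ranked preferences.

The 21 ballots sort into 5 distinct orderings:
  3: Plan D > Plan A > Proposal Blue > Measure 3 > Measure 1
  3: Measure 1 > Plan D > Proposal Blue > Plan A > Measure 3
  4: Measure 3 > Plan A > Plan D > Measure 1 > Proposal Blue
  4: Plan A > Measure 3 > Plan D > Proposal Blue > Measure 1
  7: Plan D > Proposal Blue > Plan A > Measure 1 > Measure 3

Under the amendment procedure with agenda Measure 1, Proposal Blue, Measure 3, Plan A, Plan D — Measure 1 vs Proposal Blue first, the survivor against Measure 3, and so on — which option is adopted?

Plan D

Round 1: Measure 1 vs Proposal Blue — 7–14, Proposal Blue advances.
Round 2: Proposal Blue vs Measure 3 — 13–8, Proposal Blue advances.
Round 3: Proposal Blue vs Plan A — 10–11, Plan A advances.
Round 4: Plan A vs Plan D — 8–13, Plan D advances.
Plan D survives the agenda.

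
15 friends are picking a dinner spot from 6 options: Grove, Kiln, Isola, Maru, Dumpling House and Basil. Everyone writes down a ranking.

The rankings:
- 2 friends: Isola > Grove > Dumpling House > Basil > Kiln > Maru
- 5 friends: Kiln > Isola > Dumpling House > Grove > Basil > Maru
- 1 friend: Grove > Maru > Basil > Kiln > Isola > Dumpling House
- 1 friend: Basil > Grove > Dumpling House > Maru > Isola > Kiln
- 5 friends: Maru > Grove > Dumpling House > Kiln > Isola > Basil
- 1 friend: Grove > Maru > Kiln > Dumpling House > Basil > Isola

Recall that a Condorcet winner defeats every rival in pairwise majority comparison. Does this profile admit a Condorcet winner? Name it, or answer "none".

Head-to-head results (15 friends):
Grove vs Kiln: 10 to 5, Grove.
Grove vs Isola: 1+1+5+1 = 8 for Grove, 7 for Isola — Grove by 8–7.
Grove vs Maru: 2+5+1+1+1 = 10 for Grove, 5 for Maru — Grove by 10–5.
Grove vs Dumpling House: 2+1+1+5+1 = 10 for Grove, 5 for Dumpling House — Grove by 10–5.
Grove vs Basil: Grove is ranked higher on 2+5+1+5+1 = 14 ballots, Basil on 1. Grove wins 14–1.
Kiln vs Isola: 12 to 3, Kiln.
Kiln vs Maru: 2+5 = 7 for Kiln, 8 for Maru — Maru by 8–7.
Kiln vs Dumpling House: 7 to 8, Dumpling House.
Kiln vs Basil: 5+5+1 = 11 for Kiln, 4 for Basil — Kiln by 11–4.
Isola vs Maru: 2+5 = 7 for Isola, 8 for Maru — Maru by 8–7.
Isola vs Dumpling House: Isola is ranked higher on 2+5+1 = 8 ballots, Dumpling House on 7. Isola wins 8–7.
Isola vs Basil: Isola preferred on 2+5+5 = 12 ballots; Isola wins 12–3.
Maru vs Dumpling House: Maru is ranked higher on 1+5+1 = 7 ballots, Dumpling House on 8. Dumpling House wins 8–7.
Maru vs Basil: 7 to 8, Basil.
Dumpling House vs Basil: Dumpling House preferred on 2+5+5+1 = 13 ballots; Dumpling House wins 13–2.
Grove defeats every rival head-to-head and is the Condorcet winner.

Grove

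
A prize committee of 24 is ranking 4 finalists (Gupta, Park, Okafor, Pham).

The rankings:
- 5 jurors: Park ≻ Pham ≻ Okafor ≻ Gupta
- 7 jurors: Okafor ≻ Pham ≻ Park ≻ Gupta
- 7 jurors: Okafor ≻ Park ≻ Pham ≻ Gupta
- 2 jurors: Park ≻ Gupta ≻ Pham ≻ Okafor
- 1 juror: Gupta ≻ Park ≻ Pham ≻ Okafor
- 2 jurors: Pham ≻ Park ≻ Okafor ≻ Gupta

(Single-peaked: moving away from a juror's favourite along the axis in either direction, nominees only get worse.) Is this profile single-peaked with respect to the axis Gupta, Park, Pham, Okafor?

no

Axis positions: Gupta=1, Park=2, Pham=3, Okafor=4.
Type 1 (peak Park at position 2): ranking walks positions 2-3-4-1, expanding outward from the peak — single-peaked.
Type 2 (peak Okafor at position 4): ranking walks positions 4-3-2-1, expanding outward from the peak — single-peaked.
Type 3: ranking walks positions 4-2-3-1; Park is ranked above Pham even though Pham lies between Park and the peak Okafor on the axis — preferences dip and rise again. Not single-peaked.
Type 4 (peak Park at position 2): ranking walks positions 2-1-3-4, expanding outward from the peak — single-peaked.
Type 5 (peak Gupta at position 1): ranking walks positions 1-2-3-4, expanding outward from the peak — single-peaked.
Type 6 (peak Pham at position 3): ranking walks positions 3-2-4-1, expanding outward from the peak — single-peaked.
Type 3 violates single-peakedness, so the profile is not single-peaked on this axis.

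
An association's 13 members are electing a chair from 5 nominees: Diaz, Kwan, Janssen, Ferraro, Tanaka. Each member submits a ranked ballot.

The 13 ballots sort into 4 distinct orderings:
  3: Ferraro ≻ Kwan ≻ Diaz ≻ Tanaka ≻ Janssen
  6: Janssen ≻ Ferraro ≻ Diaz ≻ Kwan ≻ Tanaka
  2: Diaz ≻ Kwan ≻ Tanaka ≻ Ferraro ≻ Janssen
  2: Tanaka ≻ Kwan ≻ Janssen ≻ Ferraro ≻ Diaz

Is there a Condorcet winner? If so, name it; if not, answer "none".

none

Check each pair by majority over 13 ballots:
Diaz vs Kwan: Diaz wins 8–5.
Diaz vs Janssen: Diaz is ranked higher on 3+2 = 5 ballots, Janssen on 8. Janssen wins 8–5.
Diaz vs Ferraro: Ferraro, 11–2.
Diaz vs Tanaka: 11 to 2, Diaz.
Kwan vs Janssen: 7 to 6, Kwan.
Kwan vs Ferraro: Kwan preferred on 2+2 = 4 ballots; Ferraro wins 9–4.
Kwan vs Tanaka: Kwan wins 11–2.
Janssen vs Ferraro: Janssen wins 8–5.
Janssen vs Tanaka: Janssen is ranked higher on 6 ballots, Tanaka on 7. Tanaka wins 7–6.
Ferraro–Tanaka: Ferraro 9–4.
Each candidate drops at least one matchup (Diaz loses to Janssen; Kwan loses to Diaz; Janssen loses to Kwan; Ferraro loses to Janssen; Tanaka loses to Diaz); the cycle Diaz > Kwan > Janssen > Diaz rules out a Condorcet winner.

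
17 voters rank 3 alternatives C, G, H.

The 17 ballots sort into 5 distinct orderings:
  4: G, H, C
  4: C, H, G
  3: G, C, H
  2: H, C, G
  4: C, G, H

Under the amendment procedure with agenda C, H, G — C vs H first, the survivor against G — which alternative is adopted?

Round 1: C vs H — 11–6, C advances.
Round 2: C vs G — 10–7, C advances.
C survives the agenda.

C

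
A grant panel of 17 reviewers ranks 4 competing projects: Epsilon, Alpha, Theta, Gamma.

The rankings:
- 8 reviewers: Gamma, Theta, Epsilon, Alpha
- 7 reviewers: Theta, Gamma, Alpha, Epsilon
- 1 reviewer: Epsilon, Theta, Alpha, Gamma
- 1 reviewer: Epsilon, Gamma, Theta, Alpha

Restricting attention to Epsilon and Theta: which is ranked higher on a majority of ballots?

Theta

Ballots ranking Epsilon above Theta: 1 + 1 = 2.
Ballots ranking Theta above Epsilon: 17 − 2 = 15.
Theta wins the head-to-head 15–2.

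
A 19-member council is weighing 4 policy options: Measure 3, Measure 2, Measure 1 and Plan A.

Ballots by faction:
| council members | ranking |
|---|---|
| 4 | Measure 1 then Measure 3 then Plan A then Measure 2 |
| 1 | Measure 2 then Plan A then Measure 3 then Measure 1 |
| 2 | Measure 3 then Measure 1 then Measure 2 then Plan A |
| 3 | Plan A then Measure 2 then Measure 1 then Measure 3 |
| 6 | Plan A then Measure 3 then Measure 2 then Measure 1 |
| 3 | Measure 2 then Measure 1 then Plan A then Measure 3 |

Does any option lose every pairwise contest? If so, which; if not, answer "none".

Pairwise majorities:
Measure 3 vs Measure 2: Measure 3, 12–7.
Measure 3 vs Measure 1: Measure 1 wins 10–9.
Measure 3 vs Plan A: 6 to 13, Plan A.
Measure 2 vs Measure 1: Measure 2, 13–6.
Measure 2 vs Plan A: Plan A wins 13–6.
Measure 1 vs Plan A: Plan A, 10–9.
Each option has at least one pairwise win (Measure 3 beats Measure 2; Measure 2 beats Measure 1; Measure 1 beats Measure 3; Plan A beats Measure 3) — no Condorcet loser.

none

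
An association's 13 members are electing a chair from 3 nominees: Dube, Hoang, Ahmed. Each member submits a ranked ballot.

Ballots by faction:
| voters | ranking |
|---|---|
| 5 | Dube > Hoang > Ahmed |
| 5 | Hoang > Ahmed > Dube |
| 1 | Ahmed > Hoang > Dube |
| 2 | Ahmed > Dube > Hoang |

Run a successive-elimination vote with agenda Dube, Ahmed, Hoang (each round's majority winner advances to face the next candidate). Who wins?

Hoang

Round 1: Dube vs Ahmed — 5–8, Ahmed advances.
Round 2: Ahmed vs Hoang — 3–10, Hoang advances.
Hoang survives the agenda.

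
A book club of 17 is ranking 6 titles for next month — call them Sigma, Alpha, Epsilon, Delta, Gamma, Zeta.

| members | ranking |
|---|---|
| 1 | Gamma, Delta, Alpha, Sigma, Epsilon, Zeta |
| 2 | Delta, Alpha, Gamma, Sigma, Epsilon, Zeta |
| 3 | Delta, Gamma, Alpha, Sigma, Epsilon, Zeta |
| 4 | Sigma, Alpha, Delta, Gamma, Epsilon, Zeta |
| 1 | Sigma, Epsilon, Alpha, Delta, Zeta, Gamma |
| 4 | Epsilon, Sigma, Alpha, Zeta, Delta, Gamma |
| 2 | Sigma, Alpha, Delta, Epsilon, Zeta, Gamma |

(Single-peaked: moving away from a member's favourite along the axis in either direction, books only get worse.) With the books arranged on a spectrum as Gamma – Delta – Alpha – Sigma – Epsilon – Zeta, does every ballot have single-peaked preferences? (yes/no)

Axis positions: Gamma=1, Delta=2, Alpha=3, Sigma=4, Epsilon=5, Zeta=6.
Group 1 (peak Gamma at position 1): ranking walks positions 1-2-3-4-5-6, expanding outward from the peak — single-peaked.
Group 2 (peak Delta at position 2): ranking walks positions 2-3-1-4-5-6, expanding outward from the peak — single-peaked.
Group 3 (peak Delta at position 2): ranking walks positions 2-1-3-4-5-6, expanding outward from the peak — single-peaked.
Group 4 (peak Sigma at position 4): ranking walks positions 4-3-2-1-5-6, expanding outward from the peak — single-peaked.
Group 5 (peak Sigma at position 4): ranking walks positions 4-5-3-2-6-1, expanding outward from the peak — single-peaked.
Group 6 (peak Epsilon at position 5): ranking walks positions 5-4-3-6-2-1, expanding outward from the peak — single-peaked.
Group 7 (peak Sigma at position 4): ranking walks positions 4-3-2-5-6-1, expanding outward from the peak — single-peaked.
Every ranking is single-peaked on this axis.

yes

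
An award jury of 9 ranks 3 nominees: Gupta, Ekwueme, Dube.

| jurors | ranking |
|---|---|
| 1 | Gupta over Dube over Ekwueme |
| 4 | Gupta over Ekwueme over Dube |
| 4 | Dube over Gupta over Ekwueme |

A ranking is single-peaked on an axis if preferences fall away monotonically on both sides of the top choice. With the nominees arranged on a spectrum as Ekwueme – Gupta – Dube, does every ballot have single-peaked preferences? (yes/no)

yes

Axis positions: Ekwueme=1, Gupta=2, Dube=3.
Cluster 1 (peak Gupta at position 2): ranking walks positions 2-3-1, expanding outward from the peak — single-peaked.
Cluster 2 (peak Gupta at position 2): ranking walks positions 2-1-3, expanding outward from the peak — single-peaked.
Cluster 3 (peak Dube at position 3): ranking walks positions 3-2-1, expanding outward from the peak — single-peaked.
Every ranking is single-peaked on this axis.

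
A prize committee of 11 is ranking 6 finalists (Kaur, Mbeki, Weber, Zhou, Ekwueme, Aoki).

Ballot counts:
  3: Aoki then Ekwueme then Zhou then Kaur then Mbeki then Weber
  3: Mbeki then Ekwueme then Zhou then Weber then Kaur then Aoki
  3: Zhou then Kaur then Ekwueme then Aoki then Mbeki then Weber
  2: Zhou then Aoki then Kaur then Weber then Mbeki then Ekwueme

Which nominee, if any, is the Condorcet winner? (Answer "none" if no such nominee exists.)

Ekwueme

Pairwise majorities:
Kaur vs Mbeki: Kaur wins 8–3.
Kaur vs Weber: Kaur, 8–3.
Kaur vs Zhou: Zhou, 11–0.
Kaur vs Ekwueme: 5 to 6, Ekwueme.
Kaur–Aoki: Kaur 6–5.
Mbeki vs Weber: Mbeki wins 9–2.
Mbeki vs Zhou: 3 to 8, Zhou.
Mbeki vs Ekwueme: 5 to 6, Ekwueme.
Mbeki vs Aoki: 3 to 8, Aoki.
Weber vs Zhou: 0 to 11, Zhou.
Weber–Ekwueme: Ekwueme 9–2.
Weber vs Aoki: Weber is ranked higher on 3 ballots, Aoki on 8. Aoki wins 8–3.
Zhou vs Ekwueme: Ekwueme wins 6–5.
Zhou vs Aoki: Zhou, 8–3.
Ekwueme vs Aoki: Ekwueme wins 6–5.
Only Ekwueme has no losses; Ekwueme is the Condorcet winner.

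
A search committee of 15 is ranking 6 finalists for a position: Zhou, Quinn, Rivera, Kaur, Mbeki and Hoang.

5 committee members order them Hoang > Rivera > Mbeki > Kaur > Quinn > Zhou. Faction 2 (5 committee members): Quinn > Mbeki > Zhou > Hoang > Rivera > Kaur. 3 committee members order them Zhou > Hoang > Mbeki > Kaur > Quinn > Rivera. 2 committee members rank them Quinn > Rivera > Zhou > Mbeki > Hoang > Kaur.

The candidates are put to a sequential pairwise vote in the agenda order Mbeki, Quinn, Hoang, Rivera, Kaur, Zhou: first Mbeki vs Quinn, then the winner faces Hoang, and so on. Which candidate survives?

Zhou

Round 1: Mbeki vs Quinn — 8–7, Mbeki advances.
Round 2: Mbeki vs Hoang — 7–8, Hoang advances.
Round 3: Hoang vs Rivera — 13–2, Hoang advances.
Round 4: Hoang vs Kaur — 15–0, Hoang advances.
Round 5: Hoang vs Zhou — 5–10, Zhou advances.
The agenda winner is Zhou.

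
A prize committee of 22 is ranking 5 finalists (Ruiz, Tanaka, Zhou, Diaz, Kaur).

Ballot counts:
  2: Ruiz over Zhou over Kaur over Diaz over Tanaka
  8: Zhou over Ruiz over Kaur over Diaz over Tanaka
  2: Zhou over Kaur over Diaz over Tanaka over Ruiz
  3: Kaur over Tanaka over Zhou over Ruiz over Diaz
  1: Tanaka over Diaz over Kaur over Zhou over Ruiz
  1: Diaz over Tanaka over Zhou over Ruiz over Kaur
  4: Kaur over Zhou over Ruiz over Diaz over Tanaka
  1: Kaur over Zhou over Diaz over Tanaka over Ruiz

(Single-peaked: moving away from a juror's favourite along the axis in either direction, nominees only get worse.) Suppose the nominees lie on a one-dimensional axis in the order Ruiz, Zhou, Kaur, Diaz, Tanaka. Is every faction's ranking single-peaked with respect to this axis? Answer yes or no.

Axis positions: Ruiz=1, Zhou=2, Kaur=3, Diaz=4, Tanaka=5.
Faction 1 (peak Ruiz at position 1): ranking walks positions 1-2-3-4-5, expanding outward from the peak — single-peaked.
Faction 2 (peak Zhou at position 2): ranking walks positions 2-1-3-4-5, expanding outward from the peak — single-peaked.
Faction 3 (peak Zhou at position 2): ranking walks positions 2-3-4-5-1, expanding outward from the peak — single-peaked.
Faction 4: ranking walks positions 3-5-2-1-4; Tanaka is ranked above Diaz even though Diaz lies between Tanaka and the peak Kaur on the axis — preferences dip and rise again. Not single-peaked.
Faction 5 (peak Tanaka at position 5): ranking walks positions 5-4-3-2-1, expanding outward from the peak — single-peaked.
Faction 6: ranking walks positions 4-5-2-1-3; Zhou is ranked above Kaur even though Kaur lies between Zhou and the peak Diaz on the axis — preferences dip and rise again. Not single-peaked.
Faction 7 (peak Kaur at position 3): ranking walks positions 3-2-1-4-5, expanding outward from the peak — single-peaked.
Faction 8 (peak Kaur at position 3): ranking walks positions 3-2-4-5-1, expanding outward from the peak — single-peaked.
Faction 4 violates single-peakedness, so the profile is not single-peaked on this axis.

no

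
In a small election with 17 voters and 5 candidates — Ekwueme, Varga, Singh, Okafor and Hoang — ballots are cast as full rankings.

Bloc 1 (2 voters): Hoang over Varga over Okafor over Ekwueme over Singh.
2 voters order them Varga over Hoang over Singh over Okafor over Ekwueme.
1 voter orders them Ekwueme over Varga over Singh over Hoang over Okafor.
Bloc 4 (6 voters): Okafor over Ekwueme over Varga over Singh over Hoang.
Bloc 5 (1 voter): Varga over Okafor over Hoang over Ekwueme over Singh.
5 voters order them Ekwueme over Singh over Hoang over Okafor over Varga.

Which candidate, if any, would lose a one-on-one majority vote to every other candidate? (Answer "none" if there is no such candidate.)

none

Head-to-head results (17 voters):
Ekwueme vs Varga: Ekwueme preferred on 1+6+5 = 12 ballots; Ekwueme wins 12–5.
Ekwueme–Singh: Ekwueme 15–2.
Ekwueme vs Okafor: Okafor, 11–6.
Ekwueme vs Hoang: Ekwueme preferred on 1+6+5 = 12 ballots; Ekwueme wins 12–5.
Varga–Singh: Varga 12–5.
Varga vs Okafor: Varga preferred on 2+2+1+1 = 6 ballots; Okafor wins 11–6.
Varga vs Hoang: Varga is ranked higher on 2+1+6+1 = 10 ballots, Hoang on 7. Varga wins 10–7.
Singh vs Okafor: Okafor wins 9–8.
Singh vs Hoang: Singh is ranked higher on 1+6+5 = 12 ballots, Hoang on 5. Singh wins 12–5.
Okafor vs Hoang: 6+1 = 7 for Okafor, 10 for Hoang — Hoang by 10–7.
Every candidate wins at least one matchup (Ekwueme beats Varga; Varga beats Singh; Singh beats Hoang; Okafor beats Ekwueme; Hoang beats Okafor), so there is no Condorcet loser.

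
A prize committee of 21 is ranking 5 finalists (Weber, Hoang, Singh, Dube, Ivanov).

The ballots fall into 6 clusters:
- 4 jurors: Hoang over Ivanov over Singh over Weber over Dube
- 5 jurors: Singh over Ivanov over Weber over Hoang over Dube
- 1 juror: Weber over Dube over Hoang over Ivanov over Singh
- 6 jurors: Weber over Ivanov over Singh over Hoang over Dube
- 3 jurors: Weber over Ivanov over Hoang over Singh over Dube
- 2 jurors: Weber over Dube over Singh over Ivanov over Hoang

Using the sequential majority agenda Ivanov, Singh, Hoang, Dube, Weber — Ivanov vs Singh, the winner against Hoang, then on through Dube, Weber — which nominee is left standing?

Round 1: Ivanov vs Singh — 14–7, Ivanov advances.
Round 2: Ivanov vs Hoang — 16–5, Ivanov advances.
Round 3: Ivanov vs Dube — 18–3, Ivanov advances.
Round 4: Ivanov vs Weber — 9–12, Weber advances.
The agenda winner is Weber.

Weber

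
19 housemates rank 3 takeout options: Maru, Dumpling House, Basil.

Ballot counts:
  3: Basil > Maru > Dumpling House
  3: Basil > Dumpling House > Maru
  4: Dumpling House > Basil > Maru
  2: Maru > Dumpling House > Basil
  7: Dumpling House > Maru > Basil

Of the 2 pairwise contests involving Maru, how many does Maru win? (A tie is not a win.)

0

Maru against each rival (19 friends):
Maru vs Dumpling House: Dumpling House wins 14–5.
Maru–Basil: Basil 10–9.
Maru beats no one; loses to Dumpling House, Basil — 0 pairwise wins.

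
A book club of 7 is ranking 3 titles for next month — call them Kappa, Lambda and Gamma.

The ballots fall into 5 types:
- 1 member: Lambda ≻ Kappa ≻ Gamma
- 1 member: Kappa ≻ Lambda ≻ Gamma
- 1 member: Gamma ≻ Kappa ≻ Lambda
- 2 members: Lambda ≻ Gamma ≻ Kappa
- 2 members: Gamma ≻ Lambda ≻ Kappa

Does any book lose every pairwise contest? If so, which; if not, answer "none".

Kappa

Pairwise majorities:
Kappa–Lambda: Lambda 5–2.
Kappa vs Gamma: Gamma wins 5–2.
Lambda vs Gamma: Lambda is ranked higher on 1+1+2 = 4 ballots, Gamma on 3. Lambda wins 4–3.
Kappa loses to every other book — it is the Condorcet loser.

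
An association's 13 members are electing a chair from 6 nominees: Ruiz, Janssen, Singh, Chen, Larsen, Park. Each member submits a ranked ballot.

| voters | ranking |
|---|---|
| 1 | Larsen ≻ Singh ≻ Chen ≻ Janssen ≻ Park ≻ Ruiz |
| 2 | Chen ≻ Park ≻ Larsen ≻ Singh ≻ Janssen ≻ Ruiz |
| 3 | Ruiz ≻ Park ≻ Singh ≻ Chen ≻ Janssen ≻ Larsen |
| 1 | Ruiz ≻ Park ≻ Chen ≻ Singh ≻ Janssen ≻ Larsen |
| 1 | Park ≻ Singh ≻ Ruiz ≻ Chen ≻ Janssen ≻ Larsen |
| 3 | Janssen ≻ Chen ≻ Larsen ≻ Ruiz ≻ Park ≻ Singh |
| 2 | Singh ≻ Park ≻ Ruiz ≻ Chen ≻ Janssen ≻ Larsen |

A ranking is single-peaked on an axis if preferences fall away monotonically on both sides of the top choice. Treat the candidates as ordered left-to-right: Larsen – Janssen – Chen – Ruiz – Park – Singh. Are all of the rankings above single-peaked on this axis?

no

Axis positions: Larsen=1, Janssen=2, Chen=3, Ruiz=4, Park=5, Singh=6.
Group 1: ranking walks positions 1-6-3-2-5-4; Singh is ranked above Janssen even though Janssen lies between Singh and the peak Larsen on the axis — preferences dip and rise again. Not single-peaked.
Group 2: ranking walks positions 3-5-1-6-2-4; Park is ranked above Ruiz even though Ruiz lies between Park and the peak Chen on the axis — preferences dip and rise again. Not single-peaked.
Group 3 (peak Ruiz at position 4): ranking walks positions 4-5-6-3-2-1, expanding outward from the peak — single-peaked.
Group 4 (peak Ruiz at position 4): ranking walks positions 4-5-3-6-2-1, expanding outward from the peak — single-peaked.
Group 5 (peak Park at position 5): ranking walks positions 5-6-4-3-2-1, expanding outward from the peak — single-peaked.
Group 6 (peak Janssen at position 2): ranking walks positions 2-3-1-4-5-6, expanding outward from the peak — single-peaked.
Group 7 (peak Singh at position 6): ranking walks positions 6-5-4-3-2-1, expanding outward from the peak — single-peaked.
Group 1 violates single-peakedness, so the profile is not single-peaked on this axis.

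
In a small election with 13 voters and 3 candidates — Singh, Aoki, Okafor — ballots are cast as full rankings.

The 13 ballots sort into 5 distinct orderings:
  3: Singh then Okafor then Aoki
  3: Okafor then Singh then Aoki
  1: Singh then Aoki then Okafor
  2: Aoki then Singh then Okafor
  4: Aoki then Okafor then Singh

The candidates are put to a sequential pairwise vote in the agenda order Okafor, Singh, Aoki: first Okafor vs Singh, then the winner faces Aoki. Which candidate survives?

Aoki

Round 1: Okafor vs Singh — 7–6, Okafor advances.
Round 2: Okafor vs Aoki — 6–7, Aoki advances.
Aoki survives the agenda.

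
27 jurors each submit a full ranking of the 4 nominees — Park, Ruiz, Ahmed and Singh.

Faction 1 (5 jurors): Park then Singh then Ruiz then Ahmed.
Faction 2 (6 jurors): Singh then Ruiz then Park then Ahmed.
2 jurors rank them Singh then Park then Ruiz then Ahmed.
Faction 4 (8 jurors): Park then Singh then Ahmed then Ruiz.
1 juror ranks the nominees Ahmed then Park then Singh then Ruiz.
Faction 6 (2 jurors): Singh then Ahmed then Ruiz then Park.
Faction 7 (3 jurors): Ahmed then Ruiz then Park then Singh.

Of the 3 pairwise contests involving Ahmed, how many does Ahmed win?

Ahmed against each rival (27 jurors):
Ahmed vs Park: Park wins 21–6.
Ahmed vs Ruiz: 14 to 13, Ahmed.
Ahmed vs Singh: Ahmed is ranked higher on 1+3 = 4 ballots, Singh on 23. Singh wins 23–4.
Ahmed beats Ruiz; loses to Park, Singh — 1 pairwise win.

1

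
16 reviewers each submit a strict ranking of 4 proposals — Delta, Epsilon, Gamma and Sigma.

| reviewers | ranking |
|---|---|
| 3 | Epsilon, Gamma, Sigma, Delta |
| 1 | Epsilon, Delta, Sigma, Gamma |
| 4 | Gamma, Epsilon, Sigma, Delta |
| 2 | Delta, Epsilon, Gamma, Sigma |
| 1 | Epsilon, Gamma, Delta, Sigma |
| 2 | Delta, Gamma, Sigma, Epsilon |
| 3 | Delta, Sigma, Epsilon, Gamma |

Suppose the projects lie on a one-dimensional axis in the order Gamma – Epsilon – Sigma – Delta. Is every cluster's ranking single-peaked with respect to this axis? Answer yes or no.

no

Axis positions: Gamma=1, Epsilon=2, Sigma=3, Delta=4.
Cluster 1 (peak Epsilon at position 2): ranking walks positions 2-1-3-4, expanding outward from the peak — single-peaked.
Cluster 2: ranking walks positions 2-4-3-1; Delta is ranked above Sigma even though Sigma lies between Delta and the peak Epsilon on the axis — preferences dip and rise again. Not single-peaked.
Cluster 3 (peak Gamma at position 1): ranking walks positions 1-2-3-4, expanding outward from the peak — single-peaked.
Cluster 4: ranking walks positions 4-2-1-3; Epsilon is ranked above Sigma even though Sigma lies between Epsilon and the peak Delta on the axis — preferences dip and rise again. Not single-peaked.
Cluster 5: ranking walks positions 2-1-4-3; Delta is ranked above Sigma even though Sigma lies between Delta and the peak Epsilon on the axis — preferences dip and rise again. Not single-peaked.
Cluster 6: ranking walks positions 4-1-3-2; Gamma is ranked above Sigma even though Sigma lies between Gamma and the peak Delta on the axis — preferences dip and rise again. Not single-peaked.
Cluster 7 (peak Delta at position 4): ranking walks positions 4-3-2-1, expanding outward from the peak — single-peaked.
Cluster 2 violates single-peakedness, so the profile is not single-peaked on this axis.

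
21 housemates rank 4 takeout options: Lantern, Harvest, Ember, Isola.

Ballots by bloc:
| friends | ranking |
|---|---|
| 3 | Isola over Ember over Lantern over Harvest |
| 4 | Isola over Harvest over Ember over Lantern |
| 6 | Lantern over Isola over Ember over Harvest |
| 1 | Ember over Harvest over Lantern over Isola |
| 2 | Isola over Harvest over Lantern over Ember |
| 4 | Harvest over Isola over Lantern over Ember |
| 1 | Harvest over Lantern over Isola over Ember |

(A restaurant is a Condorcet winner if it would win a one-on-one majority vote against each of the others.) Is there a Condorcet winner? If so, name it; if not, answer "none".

Isola

Pairwise majorities:
Lantern–Harvest: Harvest 12–9.
Lantern–Ember: Lantern 13–8.
Lantern–Isola: Isola 13–8.
Harvest vs Ember: Harvest, 11–10.
Harvest vs Isola: 1+4+1 = 6 for Harvest, 15 for Isola — Isola by 15–6.
Ember vs Isola: Isola, 20–1.
Only Isola has no losses; Isola is the Condorcet winner.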